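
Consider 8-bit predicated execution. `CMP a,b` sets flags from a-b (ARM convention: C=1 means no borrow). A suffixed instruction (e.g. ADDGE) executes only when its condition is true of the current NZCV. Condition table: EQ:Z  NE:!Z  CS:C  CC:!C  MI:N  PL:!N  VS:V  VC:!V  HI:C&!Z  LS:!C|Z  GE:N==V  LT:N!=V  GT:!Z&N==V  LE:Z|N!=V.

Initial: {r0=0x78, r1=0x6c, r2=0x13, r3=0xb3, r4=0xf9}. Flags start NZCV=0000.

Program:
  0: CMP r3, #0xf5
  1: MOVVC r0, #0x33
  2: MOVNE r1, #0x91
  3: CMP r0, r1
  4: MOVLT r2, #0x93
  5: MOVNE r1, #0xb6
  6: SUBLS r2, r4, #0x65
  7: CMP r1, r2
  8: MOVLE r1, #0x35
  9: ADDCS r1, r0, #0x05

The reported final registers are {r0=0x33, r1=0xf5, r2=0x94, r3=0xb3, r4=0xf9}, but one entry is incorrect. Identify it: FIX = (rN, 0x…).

FIX = (r1, 0x38)

0: ✓ CMP  NZCV=1000
1: ✓ MOVVC  r0←0x33
2: ✓ MOVNE  r1←0x91
3: ✓ CMP  NZCV=1001
4: · MOVLT
5: ✓ MOVNE  r1←0xb6
6: ✓ SUBLS  r2←0x94
7: ✓ CMP  NZCV=0010
8: · MOVLE
9: ✓ ADDCS  r1←0x38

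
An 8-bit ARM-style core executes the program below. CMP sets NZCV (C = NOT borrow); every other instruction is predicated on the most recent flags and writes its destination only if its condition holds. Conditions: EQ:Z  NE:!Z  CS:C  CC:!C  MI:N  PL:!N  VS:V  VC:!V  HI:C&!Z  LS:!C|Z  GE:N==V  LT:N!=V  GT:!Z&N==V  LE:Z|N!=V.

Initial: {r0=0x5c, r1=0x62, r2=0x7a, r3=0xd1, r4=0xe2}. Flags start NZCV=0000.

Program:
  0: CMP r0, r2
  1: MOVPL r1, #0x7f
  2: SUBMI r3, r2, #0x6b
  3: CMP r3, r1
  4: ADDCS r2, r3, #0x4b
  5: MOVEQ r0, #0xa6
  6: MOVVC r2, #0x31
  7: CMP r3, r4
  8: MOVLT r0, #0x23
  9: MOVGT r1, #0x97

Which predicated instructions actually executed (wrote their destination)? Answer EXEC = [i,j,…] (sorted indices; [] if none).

EXEC = [2,6,9]

0: ✓ CMP  NZCV=1000
1: · MOVPL
2: ✓ SUBMI  r3←0x0f
3: ✓ CMP  NZCV=1000
4: · ADDCS
5: · MOVEQ
6: ✓ MOVVC  r2←0x31
7: ✓ CMP  NZCV=0000
8: · MOVLT
9: ✓ MOVGT  r1←0x97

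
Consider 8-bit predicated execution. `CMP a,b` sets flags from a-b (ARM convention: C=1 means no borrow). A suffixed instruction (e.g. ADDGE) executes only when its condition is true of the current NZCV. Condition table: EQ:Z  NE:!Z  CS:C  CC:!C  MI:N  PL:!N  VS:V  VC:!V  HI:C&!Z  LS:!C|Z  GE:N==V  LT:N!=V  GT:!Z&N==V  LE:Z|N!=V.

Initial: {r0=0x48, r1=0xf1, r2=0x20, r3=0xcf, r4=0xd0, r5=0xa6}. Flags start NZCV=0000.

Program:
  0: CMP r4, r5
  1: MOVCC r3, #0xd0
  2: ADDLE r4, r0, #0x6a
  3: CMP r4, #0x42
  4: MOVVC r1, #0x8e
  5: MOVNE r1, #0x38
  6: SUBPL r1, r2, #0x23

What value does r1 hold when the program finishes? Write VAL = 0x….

[0] flags=0010 → (cmp)
[1] flags=0010 CC?F → skip
[2] flags=0010 LE?F → skip
[3] flags=1010 → (cmp)
[4] flags=1010 VC?T → r1=0x8e
[5] flags=1010 NE?T → r1=0x38
[6] flags=1010 PL?F → skip

VAL = 0x38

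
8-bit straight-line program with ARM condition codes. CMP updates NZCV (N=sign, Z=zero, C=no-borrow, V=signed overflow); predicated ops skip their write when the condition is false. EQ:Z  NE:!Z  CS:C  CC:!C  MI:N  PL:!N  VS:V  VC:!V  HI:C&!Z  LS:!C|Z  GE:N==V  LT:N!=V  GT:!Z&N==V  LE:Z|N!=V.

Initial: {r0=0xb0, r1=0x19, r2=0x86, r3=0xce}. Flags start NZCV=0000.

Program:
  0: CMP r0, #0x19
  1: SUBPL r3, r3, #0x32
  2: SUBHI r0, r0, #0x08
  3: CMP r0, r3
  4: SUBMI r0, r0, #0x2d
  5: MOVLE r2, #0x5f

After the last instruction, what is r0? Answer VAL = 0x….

VAL = 0x7b

0: ✓ CMP  NZCV=1010
1: · SUBPL
2: ✓ SUBHI  r0←0xa8
3: ✓ CMP  NZCV=1000
4: ✓ SUBMI  r0←0x7b
5: ✓ MOVLE  r2←0x5f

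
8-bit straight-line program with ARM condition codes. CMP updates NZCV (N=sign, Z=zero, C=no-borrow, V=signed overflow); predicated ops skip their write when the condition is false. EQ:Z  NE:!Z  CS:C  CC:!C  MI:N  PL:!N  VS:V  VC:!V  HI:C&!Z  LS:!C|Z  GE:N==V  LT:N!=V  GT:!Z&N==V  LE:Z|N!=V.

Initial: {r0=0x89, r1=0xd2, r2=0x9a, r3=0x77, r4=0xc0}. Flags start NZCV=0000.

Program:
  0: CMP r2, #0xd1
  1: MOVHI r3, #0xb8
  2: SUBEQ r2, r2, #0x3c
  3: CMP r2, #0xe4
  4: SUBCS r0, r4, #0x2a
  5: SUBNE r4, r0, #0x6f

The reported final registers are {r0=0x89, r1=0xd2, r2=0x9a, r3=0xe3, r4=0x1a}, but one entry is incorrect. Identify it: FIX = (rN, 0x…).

FIX = (r3, 0x77)

0: ✓ CMP  NZCV=1000
1: · MOVHI
2: · SUBEQ
3: ✓ CMP  NZCV=1000
4: · SUBCS
5: ✓ SUBNE  r4←0x1a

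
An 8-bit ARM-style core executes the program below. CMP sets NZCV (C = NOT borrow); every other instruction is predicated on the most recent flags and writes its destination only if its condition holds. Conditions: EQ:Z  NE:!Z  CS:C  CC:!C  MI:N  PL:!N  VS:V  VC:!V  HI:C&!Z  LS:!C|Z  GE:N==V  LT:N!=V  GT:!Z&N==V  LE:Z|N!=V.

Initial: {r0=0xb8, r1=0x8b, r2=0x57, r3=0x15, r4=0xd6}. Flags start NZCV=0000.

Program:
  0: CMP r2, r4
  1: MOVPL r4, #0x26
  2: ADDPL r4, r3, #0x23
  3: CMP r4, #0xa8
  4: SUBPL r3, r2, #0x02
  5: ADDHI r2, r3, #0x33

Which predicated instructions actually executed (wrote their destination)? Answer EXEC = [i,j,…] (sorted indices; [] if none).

EXEC = [4,5]

[0] flags=1001 → (cmp)
[1] flags=1001 PL?F → skip
[2] flags=1001 PL?F → skip
[3] flags=0010 → (cmp)
[4] flags=0010 PL?T → r3=0x55
[5] flags=0010 HI?T → r2=0x88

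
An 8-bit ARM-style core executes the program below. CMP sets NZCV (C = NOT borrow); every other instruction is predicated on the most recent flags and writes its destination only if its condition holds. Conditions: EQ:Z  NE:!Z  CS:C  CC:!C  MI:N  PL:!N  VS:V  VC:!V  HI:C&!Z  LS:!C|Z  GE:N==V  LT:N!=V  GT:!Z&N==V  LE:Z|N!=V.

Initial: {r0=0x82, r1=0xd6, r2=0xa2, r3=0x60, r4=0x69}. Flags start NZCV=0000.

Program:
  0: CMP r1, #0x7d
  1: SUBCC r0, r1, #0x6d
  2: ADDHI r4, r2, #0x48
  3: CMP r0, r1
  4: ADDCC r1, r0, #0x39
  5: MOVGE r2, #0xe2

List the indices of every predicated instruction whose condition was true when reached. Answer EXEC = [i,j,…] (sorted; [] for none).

[0] flags=0011 → (cmp)
[1] flags=0011 CC?F → skip
[2] flags=0011 HI?T → r4=0xea
[3] flags=1000 → (cmp)
[4] flags=1000 CC?T → r1=0xbb
[5] flags=1000 GE?F → skip

EXEC = [2,4]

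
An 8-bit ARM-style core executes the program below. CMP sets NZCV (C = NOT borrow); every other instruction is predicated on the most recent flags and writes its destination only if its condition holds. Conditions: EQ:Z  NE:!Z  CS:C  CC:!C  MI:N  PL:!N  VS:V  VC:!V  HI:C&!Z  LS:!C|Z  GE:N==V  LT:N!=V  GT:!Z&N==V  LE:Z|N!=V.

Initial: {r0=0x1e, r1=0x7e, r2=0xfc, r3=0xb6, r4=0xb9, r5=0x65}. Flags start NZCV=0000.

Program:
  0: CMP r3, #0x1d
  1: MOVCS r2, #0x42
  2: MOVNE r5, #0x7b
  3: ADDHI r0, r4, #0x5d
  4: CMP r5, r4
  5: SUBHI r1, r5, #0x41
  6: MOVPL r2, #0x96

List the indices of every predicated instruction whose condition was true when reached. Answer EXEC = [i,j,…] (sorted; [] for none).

EXEC = [1,2,3]

0: ✓ CMP  NZCV=1010
1: ✓ MOVCS  r2←0x42
2: ✓ MOVNE  r5←0x7b
3: ✓ ADDHI  r0←0x16
4: ✓ CMP  NZCV=1001
5: · SUBHI
6: · MOVPL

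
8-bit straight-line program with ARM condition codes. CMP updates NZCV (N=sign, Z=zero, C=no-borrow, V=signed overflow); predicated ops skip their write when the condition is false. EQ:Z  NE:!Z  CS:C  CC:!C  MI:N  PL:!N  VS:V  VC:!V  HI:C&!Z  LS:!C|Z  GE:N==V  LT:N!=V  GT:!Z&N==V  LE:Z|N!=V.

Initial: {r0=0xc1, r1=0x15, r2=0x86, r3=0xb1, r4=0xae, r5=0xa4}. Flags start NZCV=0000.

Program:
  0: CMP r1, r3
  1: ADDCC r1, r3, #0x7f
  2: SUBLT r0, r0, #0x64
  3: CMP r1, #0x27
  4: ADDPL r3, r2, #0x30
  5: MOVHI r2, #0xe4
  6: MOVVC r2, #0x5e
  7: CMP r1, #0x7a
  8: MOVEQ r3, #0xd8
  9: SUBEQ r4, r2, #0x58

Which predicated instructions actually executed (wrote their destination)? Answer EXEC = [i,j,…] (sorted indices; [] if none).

0: ✓ CMP  NZCV=0000
1: ✓ ADDCC  r1←0x30
2: · SUBLT
3: ✓ CMP  NZCV=0010
4: ✓ ADDPL  r3←0xb6
5: ✓ MOVHI  r2←0xe4
6: ✓ MOVVC  r2←0x5e
7: ✓ CMP  NZCV=1000
8: · MOVEQ
9: · SUBEQ

EXEC = [1,4,5,6]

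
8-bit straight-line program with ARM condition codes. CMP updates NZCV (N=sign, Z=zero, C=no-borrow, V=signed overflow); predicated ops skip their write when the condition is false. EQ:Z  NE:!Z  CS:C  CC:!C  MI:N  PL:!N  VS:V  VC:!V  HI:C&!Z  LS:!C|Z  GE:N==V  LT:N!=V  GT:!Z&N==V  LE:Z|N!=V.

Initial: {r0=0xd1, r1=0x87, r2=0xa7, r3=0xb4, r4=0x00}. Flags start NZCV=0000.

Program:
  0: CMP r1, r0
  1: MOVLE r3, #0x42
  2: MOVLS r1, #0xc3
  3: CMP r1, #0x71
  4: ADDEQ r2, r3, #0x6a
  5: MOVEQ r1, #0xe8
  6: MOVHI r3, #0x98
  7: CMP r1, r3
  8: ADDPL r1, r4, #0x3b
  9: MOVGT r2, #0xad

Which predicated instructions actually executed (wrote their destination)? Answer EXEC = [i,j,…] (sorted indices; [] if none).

EXEC = [1,2,6,8,9]

[0] flags=1000 → (cmp)
[1] flags=1000 LE?T → r3=0x42
[2] flags=1000 LS?T → r1=0xc3
[3] flags=0011 → (cmp)
[4] flags=0011 EQ?F → skip
[5] flags=0011 EQ?F → skip
[6] flags=0011 HI?T → r3=0x98
[7] flags=0010 → (cmp)
[8] flags=0010 PL?T → r1=0x3b
[9] flags=0010 GT?T → r2=0xad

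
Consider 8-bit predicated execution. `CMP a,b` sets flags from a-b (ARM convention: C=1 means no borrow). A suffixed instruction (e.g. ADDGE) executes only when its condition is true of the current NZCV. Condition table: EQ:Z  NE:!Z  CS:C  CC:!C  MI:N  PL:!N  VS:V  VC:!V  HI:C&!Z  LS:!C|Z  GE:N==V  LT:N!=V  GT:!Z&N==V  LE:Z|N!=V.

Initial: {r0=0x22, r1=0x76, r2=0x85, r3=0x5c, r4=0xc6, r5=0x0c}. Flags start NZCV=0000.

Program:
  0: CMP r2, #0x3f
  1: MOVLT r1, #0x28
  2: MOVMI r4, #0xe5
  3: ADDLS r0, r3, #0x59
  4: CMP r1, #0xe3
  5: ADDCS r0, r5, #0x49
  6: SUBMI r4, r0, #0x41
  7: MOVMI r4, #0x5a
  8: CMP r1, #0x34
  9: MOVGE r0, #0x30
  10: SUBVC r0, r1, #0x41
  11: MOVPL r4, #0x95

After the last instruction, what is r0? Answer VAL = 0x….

VAL = 0xe7

[0] flags=0011 → (cmp)
[1] flags=0011 LT?T → r1=0x28
[2] flags=0011 MI?F → skip
[3] flags=0011 LS?F → skip
[4] flags=0000 → (cmp)
[5] flags=0000 CS?F → skip
[6] flags=0000 MI?F → skip
[7] flags=0000 MI?F → skip
[8] flags=1000 → (cmp)
[9] flags=1000 GE?F → skip
[10] flags=1000 VC?T → r0=0xe7
[11] flags=1000 PL?F → skip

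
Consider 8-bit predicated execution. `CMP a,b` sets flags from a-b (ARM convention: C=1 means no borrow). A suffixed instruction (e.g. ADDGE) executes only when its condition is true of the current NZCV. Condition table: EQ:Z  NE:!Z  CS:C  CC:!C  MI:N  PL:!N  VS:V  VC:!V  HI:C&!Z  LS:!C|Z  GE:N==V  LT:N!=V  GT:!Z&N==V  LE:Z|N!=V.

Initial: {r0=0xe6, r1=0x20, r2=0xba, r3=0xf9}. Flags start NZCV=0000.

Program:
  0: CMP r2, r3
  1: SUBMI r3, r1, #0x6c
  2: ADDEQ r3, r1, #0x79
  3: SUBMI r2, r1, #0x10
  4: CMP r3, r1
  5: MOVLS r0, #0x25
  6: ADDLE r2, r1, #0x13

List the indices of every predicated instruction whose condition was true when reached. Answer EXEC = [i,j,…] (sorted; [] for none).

[0] flags=1000 → (cmp)
[1] flags=1000 MI?T → r3=0xb4
[2] flags=1000 EQ?F → skip
[3] flags=1000 MI?T → r2=0x10
[4] flags=1010 → (cmp)
[5] flags=1010 LS?F → skip
[6] flags=1010 LE?T → r2=0x33

EXEC = [1,3,6]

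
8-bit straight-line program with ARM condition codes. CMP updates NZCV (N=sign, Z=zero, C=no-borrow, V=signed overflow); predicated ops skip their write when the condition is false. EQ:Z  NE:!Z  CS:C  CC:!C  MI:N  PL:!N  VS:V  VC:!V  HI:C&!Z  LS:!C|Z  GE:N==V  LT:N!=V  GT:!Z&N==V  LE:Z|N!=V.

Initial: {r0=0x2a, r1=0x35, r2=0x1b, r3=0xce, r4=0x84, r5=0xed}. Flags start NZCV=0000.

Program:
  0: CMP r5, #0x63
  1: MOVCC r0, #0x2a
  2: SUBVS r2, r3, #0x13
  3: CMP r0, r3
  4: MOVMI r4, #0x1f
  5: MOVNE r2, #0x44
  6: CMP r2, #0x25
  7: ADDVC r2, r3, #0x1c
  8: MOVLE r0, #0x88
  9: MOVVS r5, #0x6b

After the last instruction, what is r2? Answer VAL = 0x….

0: ✓ CMP  NZCV=1010
1: · MOVCC
2: · SUBVS
3: ✓ CMP  NZCV=0000
4: · MOVMI
5: ✓ MOVNE  r2←0x44
6: ✓ CMP  NZCV=0010
7: ✓ ADDVC  r2←0xea
8: · MOVLE
9: · MOVVS

VAL = 0xea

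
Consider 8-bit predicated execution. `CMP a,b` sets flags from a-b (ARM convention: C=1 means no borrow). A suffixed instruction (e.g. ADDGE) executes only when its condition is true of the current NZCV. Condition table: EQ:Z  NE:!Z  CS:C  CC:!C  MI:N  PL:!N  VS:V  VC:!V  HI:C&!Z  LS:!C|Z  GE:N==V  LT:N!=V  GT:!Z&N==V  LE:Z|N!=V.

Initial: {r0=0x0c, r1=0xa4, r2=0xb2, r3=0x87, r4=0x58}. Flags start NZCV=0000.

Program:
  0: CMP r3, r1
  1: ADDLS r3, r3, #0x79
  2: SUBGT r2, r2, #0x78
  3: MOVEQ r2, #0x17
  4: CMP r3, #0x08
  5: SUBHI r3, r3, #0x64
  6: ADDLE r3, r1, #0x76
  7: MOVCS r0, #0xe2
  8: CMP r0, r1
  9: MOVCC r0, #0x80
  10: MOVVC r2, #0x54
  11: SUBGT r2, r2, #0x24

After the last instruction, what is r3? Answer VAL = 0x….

0: ✓ CMP  NZCV=1000
1: ✓ ADDLS  r3←0x00
2: · SUBGT
3: · MOVEQ
4: ✓ CMP  NZCV=1000
5: · SUBHI
6: ✓ ADDLE  r3←0x1a
7: · MOVCS
8: ✓ CMP  NZCV=0000
9: ✓ MOVCC  r0←0x80
10: ✓ MOVVC  r2←0x54
11: ✓ SUBGT  r2←0x30

VAL = 0x1a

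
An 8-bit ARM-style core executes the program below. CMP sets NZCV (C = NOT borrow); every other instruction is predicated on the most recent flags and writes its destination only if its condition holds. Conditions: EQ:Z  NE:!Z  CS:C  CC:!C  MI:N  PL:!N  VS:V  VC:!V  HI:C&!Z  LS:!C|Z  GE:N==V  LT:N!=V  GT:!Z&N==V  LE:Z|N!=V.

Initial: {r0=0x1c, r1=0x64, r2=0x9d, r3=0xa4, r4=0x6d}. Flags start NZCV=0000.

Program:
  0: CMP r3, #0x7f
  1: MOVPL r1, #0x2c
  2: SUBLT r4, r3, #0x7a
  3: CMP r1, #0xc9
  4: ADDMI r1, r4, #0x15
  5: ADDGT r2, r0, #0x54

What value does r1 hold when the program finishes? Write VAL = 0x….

0: ✓ CMP  NZCV=0011
1: ✓ MOVPL  r1←0x2c
2: ✓ SUBLT  r4←0x2a
3: ✓ CMP  NZCV=0000
4: · ADDMI
5: ✓ ADDGT  r2←0x70

VAL = 0x2c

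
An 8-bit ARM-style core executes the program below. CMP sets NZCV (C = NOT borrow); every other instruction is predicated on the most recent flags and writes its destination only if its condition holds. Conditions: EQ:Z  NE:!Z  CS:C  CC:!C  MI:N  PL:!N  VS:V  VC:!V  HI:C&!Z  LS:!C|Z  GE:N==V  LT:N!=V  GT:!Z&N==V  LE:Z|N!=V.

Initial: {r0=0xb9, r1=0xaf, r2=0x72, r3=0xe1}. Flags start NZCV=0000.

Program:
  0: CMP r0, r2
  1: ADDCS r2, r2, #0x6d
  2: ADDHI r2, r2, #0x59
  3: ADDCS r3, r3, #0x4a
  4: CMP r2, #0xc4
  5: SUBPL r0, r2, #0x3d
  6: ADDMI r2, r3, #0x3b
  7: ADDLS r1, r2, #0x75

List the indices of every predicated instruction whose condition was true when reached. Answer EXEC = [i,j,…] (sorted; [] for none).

EXEC = [1,2,3,5,7]

[0] flags=0011 → (cmp)
[1] flags=0011 CS?T → r2=0xdf
[2] flags=0011 HI?T → r2=0x38
[3] flags=0011 CS?T → r3=0x2b
[4] flags=0000 → (cmp)
[5] flags=0000 PL?T → r0=0xfb
[6] flags=0000 MI?F → skip
[7] flags=0000 LS?T → r1=0xad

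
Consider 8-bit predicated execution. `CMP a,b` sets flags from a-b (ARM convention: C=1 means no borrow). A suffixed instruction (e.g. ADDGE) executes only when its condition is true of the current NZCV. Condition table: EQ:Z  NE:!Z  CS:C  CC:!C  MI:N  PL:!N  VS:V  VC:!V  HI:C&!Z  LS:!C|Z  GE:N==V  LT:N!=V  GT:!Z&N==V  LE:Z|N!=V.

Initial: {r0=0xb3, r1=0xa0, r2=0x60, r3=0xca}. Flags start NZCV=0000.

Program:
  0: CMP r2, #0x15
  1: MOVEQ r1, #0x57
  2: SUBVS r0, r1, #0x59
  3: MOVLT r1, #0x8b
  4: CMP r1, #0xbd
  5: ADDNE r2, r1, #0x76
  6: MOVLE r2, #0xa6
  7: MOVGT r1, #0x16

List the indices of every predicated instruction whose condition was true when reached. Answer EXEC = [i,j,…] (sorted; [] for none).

EXEC = [5,6]

0: ✓ CMP  NZCV=0010
1: · MOVEQ
2: · SUBVS
3: · MOVLT
4: ✓ CMP  NZCV=1000
5: ✓ ADDNE  r2←0x16
6: ✓ MOVLE  r2←0xa6
7: · MOVGT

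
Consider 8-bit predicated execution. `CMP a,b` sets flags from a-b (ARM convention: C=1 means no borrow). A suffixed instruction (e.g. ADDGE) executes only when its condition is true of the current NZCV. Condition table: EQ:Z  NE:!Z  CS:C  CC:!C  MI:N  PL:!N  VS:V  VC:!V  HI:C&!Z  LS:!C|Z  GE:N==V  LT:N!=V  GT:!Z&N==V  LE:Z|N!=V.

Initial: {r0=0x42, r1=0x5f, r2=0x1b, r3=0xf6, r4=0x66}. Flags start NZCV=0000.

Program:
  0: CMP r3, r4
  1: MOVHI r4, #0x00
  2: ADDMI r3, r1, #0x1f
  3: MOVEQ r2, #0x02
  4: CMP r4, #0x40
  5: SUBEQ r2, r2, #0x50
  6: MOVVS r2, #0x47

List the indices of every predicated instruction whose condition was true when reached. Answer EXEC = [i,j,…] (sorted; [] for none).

[0] flags=1010 → (cmp)
[1] flags=1010 HI?T → r4=0x00
[2] flags=1010 MI?T → r3=0x7e
[3] flags=1010 EQ?F → skip
[4] flags=1000 → (cmp)
[5] flags=1000 EQ?F → skip
[6] flags=1000 VS?F → skip

EXEC = [1,2]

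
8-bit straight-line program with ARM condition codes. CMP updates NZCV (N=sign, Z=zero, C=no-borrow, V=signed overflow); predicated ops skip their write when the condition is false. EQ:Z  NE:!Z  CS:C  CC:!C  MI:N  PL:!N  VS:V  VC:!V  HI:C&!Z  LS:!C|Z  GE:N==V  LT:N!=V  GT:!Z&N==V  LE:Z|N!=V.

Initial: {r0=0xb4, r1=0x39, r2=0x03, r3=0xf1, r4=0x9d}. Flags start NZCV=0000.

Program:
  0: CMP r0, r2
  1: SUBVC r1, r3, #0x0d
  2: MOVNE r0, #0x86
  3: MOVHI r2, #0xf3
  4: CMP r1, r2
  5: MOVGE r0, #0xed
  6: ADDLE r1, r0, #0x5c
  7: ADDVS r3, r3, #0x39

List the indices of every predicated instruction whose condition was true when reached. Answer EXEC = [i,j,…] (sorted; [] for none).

[0] flags=1010 → (cmp)
[1] flags=1010 VC?T → r1=0xe4
[2] flags=1010 NE?T → r0=0x86
[3] flags=1010 HI?T → r2=0xf3
[4] flags=1000 → (cmp)
[5] flags=1000 GE?F → skip
[6] flags=1000 LE?T → r1=0xe2
[7] flags=1000 VS?F → skip

EXEC = [1,2,3,6]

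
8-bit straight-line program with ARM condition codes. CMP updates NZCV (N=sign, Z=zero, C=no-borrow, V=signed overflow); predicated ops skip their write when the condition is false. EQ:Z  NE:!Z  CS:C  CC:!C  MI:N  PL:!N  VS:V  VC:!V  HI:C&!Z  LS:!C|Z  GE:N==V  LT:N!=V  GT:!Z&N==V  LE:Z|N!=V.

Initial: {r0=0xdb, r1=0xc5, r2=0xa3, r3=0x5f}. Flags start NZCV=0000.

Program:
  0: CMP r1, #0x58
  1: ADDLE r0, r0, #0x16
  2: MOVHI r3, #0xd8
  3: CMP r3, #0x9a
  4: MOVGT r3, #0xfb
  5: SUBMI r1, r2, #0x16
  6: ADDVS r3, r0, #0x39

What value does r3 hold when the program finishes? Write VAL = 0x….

VAL = 0xfb

0: ✓ CMP  NZCV=0011
1: ✓ ADDLE  r0←0xf1
2: ✓ MOVHI  r3←0xd8
3: ✓ CMP  NZCV=0010
4: ✓ MOVGT  r3←0xfb
5: · SUBMI
6: · ADDVS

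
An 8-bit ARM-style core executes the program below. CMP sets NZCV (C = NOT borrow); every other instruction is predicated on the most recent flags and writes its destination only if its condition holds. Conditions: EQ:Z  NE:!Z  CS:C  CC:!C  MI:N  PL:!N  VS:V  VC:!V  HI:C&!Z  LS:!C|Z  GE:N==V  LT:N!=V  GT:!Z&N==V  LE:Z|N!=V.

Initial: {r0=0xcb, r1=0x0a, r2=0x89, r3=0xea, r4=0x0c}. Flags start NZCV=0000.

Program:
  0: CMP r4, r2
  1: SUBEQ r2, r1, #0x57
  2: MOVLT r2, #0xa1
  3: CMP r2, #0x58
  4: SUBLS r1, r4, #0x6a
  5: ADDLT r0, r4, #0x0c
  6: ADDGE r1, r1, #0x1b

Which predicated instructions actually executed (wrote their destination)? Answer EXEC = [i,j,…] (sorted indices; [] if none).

[0] flags=1001 → (cmp)
[1] flags=1001 EQ?F → skip
[2] flags=1001 LT?F → skip
[3] flags=0011 → (cmp)
[4] flags=0011 LS?F → skip
[5] flags=0011 LT?T → r0=0x18
[6] flags=0011 GE?F → skip

EXEC = [5]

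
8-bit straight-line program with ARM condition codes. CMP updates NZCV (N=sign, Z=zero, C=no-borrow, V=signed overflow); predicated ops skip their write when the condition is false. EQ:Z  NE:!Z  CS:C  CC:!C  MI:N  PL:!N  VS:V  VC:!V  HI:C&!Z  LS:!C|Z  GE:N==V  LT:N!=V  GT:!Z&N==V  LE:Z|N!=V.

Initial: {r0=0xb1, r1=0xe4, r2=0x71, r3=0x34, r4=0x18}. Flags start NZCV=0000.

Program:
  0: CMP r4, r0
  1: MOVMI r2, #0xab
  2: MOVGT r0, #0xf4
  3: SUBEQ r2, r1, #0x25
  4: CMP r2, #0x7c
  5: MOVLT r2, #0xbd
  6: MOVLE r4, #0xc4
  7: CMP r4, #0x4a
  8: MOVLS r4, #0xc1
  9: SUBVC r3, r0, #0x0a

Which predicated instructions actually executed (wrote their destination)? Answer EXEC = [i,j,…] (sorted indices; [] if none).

EXEC = [2,5,6]

0: ✓ CMP  NZCV=0000
1: · MOVMI
2: ✓ MOVGT  r0←0xf4
3: · SUBEQ
4: ✓ CMP  NZCV=1000
5: ✓ MOVLT  r2←0xbd
6: ✓ MOVLE  r4←0xc4
7: ✓ CMP  NZCV=0011
8: · MOVLS
9: · SUBVC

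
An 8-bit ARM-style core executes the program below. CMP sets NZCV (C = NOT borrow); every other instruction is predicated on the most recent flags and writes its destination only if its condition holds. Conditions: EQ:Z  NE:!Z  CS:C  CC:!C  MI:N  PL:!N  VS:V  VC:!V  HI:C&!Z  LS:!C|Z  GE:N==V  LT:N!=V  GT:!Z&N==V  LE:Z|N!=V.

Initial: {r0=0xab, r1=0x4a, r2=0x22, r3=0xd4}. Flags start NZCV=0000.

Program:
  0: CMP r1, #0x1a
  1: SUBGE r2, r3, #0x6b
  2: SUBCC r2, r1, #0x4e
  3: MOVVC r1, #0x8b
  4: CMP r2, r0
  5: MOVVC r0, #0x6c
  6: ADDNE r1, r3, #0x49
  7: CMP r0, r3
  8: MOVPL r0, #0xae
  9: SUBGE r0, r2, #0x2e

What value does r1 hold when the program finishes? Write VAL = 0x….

[0] flags=0010 → (cmp)
[1] flags=0010 GE?T → r2=0x69
[2] flags=0010 CC?F → skip
[3] flags=0010 VC?T → r1=0x8b
[4] flags=1001 → (cmp)
[5] flags=1001 VC?F → skip
[6] flags=1001 NE?T → r1=0x1d
[7] flags=1000 → (cmp)
[8] flags=1000 PL?F → skip
[9] flags=1000 GE?F → skip

VAL = 0x1d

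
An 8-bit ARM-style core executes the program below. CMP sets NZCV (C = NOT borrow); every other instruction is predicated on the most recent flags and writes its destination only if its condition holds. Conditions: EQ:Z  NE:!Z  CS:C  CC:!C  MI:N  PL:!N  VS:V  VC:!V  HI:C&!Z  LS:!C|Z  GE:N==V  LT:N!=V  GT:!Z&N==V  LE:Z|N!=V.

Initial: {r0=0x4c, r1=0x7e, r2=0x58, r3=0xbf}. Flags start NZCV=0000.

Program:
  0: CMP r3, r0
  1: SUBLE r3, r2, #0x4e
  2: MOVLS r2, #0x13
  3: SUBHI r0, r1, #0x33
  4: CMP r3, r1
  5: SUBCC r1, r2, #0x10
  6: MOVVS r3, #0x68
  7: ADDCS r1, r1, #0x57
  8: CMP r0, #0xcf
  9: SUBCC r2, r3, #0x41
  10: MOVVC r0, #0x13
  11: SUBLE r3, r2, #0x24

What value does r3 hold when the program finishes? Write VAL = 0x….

VAL = 0x0a

[0] flags=0011 → (cmp)
[1] flags=0011 LE?T → r3=0x0a
[2] flags=0011 LS?F → skip
[3] flags=0011 HI?T → r0=0x4b
[4] flags=1000 → (cmp)
[5] flags=1000 CC?T → r1=0x48
[6] flags=1000 VS?F → skip
[7] flags=1000 CS?F → skip
[8] flags=0000 → (cmp)
[9] flags=0000 CC?T → r2=0xc9
[10] flags=0000 VC?T → r0=0x13
[11] flags=0000 LE?F → skip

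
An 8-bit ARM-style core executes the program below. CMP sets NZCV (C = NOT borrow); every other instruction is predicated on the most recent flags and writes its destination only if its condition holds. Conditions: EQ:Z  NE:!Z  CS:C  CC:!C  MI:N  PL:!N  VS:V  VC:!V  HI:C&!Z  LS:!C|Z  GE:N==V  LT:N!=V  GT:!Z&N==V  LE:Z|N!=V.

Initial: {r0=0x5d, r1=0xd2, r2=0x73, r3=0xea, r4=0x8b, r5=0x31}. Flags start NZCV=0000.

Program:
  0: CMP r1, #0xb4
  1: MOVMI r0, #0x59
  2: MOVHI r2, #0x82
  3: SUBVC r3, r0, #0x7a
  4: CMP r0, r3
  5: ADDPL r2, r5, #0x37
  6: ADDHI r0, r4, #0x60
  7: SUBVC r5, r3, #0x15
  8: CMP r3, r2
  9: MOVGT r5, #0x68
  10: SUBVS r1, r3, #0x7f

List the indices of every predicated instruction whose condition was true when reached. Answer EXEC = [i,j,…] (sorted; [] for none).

EXEC = [2,3,5,7,10]

0: ✓ CMP  NZCV=0010
1: · MOVMI
2: ✓ MOVHI  r2←0x82
3: ✓ SUBVC  r3←0xe3
4: ✓ CMP  NZCV=0000
5: ✓ ADDPL  r2←0x68
6: · ADDHI
7: ✓ SUBVC  r5←0xce
8: ✓ CMP  NZCV=0011
9: · MOVGT
10: ✓ SUBVS  r1←0x64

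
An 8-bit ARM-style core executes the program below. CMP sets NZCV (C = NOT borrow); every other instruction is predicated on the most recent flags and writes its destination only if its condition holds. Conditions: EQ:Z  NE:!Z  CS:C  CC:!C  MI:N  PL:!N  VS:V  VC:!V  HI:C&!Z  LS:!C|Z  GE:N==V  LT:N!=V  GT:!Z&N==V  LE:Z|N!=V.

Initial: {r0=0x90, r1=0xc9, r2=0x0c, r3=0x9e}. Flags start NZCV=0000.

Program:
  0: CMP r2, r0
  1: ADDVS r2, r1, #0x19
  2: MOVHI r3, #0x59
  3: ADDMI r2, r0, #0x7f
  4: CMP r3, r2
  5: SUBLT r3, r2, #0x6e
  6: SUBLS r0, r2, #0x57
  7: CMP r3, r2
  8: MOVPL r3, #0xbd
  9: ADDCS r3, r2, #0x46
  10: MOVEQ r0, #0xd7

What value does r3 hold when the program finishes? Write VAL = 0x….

[0] flags=0000 → (cmp)
[1] flags=0000 VS?F → skip
[2] flags=0000 HI?F → skip
[3] flags=0000 MI?F → skip
[4] flags=1010 → (cmp)
[5] flags=1010 LT?T → r3=0x9e
[6] flags=1010 LS?F → skip
[7] flags=1010 → (cmp)
[8] flags=1010 PL?F → skip
[9] flags=1010 CS?T → r3=0x52
[10] flags=1010 EQ?F → skip

VAL = 0x52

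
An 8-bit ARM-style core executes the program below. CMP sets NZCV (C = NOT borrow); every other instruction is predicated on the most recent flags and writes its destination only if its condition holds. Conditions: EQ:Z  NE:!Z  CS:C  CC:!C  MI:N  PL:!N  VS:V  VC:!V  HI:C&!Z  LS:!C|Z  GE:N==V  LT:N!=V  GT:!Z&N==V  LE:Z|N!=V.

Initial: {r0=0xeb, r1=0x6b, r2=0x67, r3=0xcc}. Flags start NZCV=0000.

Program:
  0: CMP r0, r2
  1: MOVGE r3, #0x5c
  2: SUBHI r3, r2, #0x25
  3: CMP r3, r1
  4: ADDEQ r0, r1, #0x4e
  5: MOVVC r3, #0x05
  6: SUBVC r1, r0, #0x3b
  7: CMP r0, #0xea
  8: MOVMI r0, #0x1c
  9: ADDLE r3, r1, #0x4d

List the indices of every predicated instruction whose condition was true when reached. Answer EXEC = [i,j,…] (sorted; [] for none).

EXEC = [2,5,6]

0: ✓ CMP  NZCV=1010
1: · MOVGE
2: ✓ SUBHI  r3←0x42
3: ✓ CMP  NZCV=1000
4: · ADDEQ
5: ✓ MOVVC  r3←0x05
6: ✓ SUBVC  r1←0xb0
7: ✓ CMP  NZCV=0010
8: · MOVMI
9: · ADDLE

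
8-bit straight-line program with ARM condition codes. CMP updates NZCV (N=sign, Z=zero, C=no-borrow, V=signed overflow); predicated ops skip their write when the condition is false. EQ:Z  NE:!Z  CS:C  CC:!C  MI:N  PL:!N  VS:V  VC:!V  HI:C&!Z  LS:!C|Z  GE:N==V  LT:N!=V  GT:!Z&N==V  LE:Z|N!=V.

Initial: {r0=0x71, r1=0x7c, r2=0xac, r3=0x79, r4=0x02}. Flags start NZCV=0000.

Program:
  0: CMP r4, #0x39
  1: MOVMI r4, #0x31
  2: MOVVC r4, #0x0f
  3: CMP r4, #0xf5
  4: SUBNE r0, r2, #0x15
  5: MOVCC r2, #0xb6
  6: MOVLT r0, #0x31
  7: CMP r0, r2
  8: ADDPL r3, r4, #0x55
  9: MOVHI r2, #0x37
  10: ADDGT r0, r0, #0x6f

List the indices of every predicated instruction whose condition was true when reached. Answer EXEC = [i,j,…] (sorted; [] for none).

0: ✓ CMP  NZCV=1000
1: ✓ MOVMI  r4←0x31
2: ✓ MOVVC  r4←0x0f
3: ✓ CMP  NZCV=0000
4: ✓ SUBNE  r0←0x97
5: ✓ MOVCC  r2←0xb6
6: · MOVLT
7: ✓ CMP  NZCV=1000
8: · ADDPL
9: · MOVHI
10: · ADDGT

EXEC = [1,2,4,5]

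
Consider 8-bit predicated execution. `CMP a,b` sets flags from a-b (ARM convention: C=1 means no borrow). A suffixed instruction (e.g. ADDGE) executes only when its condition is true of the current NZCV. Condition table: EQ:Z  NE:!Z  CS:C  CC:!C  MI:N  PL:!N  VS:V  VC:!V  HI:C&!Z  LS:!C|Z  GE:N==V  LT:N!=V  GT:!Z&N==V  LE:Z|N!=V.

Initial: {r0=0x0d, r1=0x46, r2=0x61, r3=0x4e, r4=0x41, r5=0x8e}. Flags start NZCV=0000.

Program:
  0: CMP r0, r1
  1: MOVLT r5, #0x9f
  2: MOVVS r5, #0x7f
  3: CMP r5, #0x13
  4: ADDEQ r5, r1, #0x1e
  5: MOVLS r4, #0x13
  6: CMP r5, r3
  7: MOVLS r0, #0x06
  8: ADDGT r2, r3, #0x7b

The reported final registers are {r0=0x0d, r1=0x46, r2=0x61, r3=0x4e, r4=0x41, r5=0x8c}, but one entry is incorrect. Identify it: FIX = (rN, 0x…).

FIX = (r5, 0x9f)

0: ✓ CMP  NZCV=1000
1: ✓ MOVLT  r5←0x9f
2: · MOVVS
3: ✓ CMP  NZCV=1010
4: · ADDEQ
5: · MOVLS
6: ✓ CMP  NZCV=0011
7: · MOVLS
8: · ADDGT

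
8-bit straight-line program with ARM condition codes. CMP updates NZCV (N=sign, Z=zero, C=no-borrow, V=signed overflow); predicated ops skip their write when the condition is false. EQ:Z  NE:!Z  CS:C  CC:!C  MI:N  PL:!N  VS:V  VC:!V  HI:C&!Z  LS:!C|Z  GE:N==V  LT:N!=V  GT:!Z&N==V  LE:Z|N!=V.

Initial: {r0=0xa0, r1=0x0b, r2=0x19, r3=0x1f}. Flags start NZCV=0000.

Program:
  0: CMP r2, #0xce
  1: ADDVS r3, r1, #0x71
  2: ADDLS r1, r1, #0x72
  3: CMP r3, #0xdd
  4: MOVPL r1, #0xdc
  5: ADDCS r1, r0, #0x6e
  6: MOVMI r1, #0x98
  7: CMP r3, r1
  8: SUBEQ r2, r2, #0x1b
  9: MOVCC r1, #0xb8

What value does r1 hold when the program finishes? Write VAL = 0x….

[0] flags=0000 → (cmp)
[1] flags=0000 VS?F → skip
[2] flags=0000 LS?T → r1=0x7d
[3] flags=0000 → (cmp)
[4] flags=0000 PL?T → r1=0xdc
[5] flags=0000 CS?F → skip
[6] flags=0000 MI?F → skip
[7] flags=0000 → (cmp)
[8] flags=0000 EQ?F → skip
[9] flags=0000 CC?T → r1=0xb8

VAL = 0xb8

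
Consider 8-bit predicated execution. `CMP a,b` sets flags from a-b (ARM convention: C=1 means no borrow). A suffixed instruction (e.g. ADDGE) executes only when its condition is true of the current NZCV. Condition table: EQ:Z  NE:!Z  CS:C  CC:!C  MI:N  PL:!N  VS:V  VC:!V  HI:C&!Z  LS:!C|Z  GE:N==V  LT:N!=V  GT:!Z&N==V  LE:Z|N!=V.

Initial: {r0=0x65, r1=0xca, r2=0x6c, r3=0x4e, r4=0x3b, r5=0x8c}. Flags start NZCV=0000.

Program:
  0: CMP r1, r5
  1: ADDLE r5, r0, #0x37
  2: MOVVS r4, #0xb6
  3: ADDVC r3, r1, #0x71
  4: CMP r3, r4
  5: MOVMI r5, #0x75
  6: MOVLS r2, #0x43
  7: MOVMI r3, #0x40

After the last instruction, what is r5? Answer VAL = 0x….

0: ✓ CMP  NZCV=0010
1: · ADDLE
2: · MOVVS
3: ✓ ADDVC  r3←0x3b
4: ✓ CMP  NZCV=0110
5: · MOVMI
6: ✓ MOVLS  r2←0x43
7: · MOVMI

VAL = 0x8c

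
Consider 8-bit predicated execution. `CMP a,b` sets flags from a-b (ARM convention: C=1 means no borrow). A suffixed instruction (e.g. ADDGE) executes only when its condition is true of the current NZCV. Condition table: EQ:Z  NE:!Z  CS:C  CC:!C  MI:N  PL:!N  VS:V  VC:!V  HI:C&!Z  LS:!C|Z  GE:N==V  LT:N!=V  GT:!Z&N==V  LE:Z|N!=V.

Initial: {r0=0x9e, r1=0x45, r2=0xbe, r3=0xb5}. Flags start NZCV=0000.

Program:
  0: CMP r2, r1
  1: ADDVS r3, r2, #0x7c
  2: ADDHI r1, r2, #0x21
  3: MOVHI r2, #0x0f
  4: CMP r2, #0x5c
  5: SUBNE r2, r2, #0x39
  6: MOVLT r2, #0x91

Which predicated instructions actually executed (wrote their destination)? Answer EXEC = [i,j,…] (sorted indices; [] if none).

0: ✓ CMP  NZCV=0011
1: ✓ ADDVS  r3←0x3a
2: ✓ ADDHI  r1←0xdf
3: ✓ MOVHI  r2←0x0f
4: ✓ CMP  NZCV=1000
5: ✓ SUBNE  r2←0xd6
6: ✓ MOVLT  r2←0x91

EXEC = [1,2,3,5,6]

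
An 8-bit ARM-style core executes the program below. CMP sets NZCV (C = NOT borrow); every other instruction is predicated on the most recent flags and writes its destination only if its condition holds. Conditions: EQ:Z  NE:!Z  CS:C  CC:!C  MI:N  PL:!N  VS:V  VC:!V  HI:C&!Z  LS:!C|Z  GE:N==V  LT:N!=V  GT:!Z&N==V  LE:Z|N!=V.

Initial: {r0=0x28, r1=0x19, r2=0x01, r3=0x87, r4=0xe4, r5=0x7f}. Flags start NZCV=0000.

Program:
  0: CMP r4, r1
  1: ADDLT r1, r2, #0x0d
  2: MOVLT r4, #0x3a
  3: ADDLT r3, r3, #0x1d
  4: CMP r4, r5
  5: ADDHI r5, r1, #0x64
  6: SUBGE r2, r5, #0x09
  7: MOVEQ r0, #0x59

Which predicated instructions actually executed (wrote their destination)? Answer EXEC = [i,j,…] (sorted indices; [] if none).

0: ✓ CMP  NZCV=1010
1: ✓ ADDLT  r1←0x0e
2: ✓ MOVLT  r4←0x3a
3: ✓ ADDLT  r3←0xa4
4: ✓ CMP  NZCV=1000
5: · ADDHI
6: · SUBGE
7: · MOVEQ

EXEC = [1,2,3]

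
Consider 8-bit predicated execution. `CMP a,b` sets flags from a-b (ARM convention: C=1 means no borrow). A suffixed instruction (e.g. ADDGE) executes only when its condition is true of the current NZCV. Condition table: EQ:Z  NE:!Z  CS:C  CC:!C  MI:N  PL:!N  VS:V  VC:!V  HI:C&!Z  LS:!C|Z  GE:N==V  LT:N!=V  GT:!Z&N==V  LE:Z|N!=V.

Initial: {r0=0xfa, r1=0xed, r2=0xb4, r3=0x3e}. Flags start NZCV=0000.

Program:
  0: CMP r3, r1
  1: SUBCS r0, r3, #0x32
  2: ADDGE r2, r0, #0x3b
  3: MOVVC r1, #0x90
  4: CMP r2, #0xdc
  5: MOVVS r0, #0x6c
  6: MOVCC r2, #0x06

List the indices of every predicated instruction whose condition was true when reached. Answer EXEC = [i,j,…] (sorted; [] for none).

[0] flags=0000 → (cmp)
[1] flags=0000 CS?F → skip
[2] flags=0000 GE?T → r2=0x35
[3] flags=0000 VC?T → r1=0x90
[4] flags=0000 → (cmp)
[5] flags=0000 VS?F → skip
[6] flags=0000 CC?T → r2=0x06

EXEC = [2,3,6]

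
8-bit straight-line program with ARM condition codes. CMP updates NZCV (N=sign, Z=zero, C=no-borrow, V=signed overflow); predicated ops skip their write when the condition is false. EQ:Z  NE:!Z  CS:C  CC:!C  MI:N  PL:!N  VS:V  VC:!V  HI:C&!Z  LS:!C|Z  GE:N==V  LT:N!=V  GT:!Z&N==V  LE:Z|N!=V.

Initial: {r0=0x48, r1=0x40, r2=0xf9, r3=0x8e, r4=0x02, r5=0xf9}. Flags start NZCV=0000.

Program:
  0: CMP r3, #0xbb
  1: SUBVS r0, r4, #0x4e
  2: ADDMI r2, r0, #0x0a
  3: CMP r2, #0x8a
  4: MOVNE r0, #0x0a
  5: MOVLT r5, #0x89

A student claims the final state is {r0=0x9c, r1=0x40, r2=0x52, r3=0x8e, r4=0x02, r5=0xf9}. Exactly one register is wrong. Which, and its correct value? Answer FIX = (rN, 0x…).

FIX = (r0, 0x0a)

0: ✓ CMP  NZCV=1000
1: · SUBVS
2: ✓ ADDMI  r2←0x52
3: ✓ CMP  NZCV=1001
4: ✓ MOVNE  r0←0x0a
5: · MOVLT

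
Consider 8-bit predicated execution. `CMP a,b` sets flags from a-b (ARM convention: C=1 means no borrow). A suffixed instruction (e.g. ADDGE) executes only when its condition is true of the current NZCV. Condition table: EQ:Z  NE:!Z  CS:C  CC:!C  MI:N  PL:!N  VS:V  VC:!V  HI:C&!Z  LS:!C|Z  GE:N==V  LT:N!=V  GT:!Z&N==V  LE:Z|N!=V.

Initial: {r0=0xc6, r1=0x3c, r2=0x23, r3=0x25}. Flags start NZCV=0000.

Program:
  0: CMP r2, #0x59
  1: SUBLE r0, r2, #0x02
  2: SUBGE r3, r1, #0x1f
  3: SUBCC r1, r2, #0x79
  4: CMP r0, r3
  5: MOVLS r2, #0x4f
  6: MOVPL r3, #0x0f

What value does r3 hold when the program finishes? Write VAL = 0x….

0: ✓ CMP  NZCV=1000
1: ✓ SUBLE  r0←0x21
2: · SUBGE
3: ✓ SUBCC  r1←0xaa
4: ✓ CMP  NZCV=1000
5: ✓ MOVLS  r2←0x4f
6: · MOVPL

VAL = 0x25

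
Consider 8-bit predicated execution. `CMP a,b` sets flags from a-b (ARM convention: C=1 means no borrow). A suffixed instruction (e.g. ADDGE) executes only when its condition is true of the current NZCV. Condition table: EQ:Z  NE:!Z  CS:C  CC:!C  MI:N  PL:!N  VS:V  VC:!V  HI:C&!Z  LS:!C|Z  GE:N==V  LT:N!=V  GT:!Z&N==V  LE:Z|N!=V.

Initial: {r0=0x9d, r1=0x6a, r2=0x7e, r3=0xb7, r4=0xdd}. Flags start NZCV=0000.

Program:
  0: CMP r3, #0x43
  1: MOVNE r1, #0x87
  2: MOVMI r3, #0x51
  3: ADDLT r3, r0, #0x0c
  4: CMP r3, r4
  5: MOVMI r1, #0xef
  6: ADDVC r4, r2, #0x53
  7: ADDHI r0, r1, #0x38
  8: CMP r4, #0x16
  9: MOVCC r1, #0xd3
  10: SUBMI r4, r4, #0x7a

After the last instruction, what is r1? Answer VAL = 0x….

0: ✓ CMP  NZCV=0011
1: ✓ MOVNE  r1←0x87
2: · MOVMI
3: ✓ ADDLT  r3←0xa9
4: ✓ CMP  NZCV=1000
5: ✓ MOVMI  r1←0xef
6: ✓ ADDVC  r4←0xd1
7: · ADDHI
8: ✓ CMP  NZCV=1010
9: · MOVCC
10: ✓ SUBMI  r4←0x57

VAL = 0xef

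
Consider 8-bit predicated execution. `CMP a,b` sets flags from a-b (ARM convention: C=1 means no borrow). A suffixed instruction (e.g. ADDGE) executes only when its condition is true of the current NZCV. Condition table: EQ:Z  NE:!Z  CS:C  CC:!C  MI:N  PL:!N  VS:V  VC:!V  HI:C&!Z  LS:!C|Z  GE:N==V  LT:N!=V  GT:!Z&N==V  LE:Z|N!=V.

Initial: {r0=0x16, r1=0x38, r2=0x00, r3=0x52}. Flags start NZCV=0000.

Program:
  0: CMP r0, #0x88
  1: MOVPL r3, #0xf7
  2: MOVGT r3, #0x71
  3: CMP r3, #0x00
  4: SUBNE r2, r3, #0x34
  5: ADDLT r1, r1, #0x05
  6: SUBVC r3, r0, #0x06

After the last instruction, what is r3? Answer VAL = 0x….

VAL = 0x10

[0] flags=1001 → (cmp)
[1] flags=1001 PL?F → skip
[2] flags=1001 GT?T → r3=0x71
[3] flags=0010 → (cmp)
[4] flags=0010 NE?T → r2=0x3d
[5] flags=0010 LT?F → skip
[6] flags=0010 VC?T → r3=0x10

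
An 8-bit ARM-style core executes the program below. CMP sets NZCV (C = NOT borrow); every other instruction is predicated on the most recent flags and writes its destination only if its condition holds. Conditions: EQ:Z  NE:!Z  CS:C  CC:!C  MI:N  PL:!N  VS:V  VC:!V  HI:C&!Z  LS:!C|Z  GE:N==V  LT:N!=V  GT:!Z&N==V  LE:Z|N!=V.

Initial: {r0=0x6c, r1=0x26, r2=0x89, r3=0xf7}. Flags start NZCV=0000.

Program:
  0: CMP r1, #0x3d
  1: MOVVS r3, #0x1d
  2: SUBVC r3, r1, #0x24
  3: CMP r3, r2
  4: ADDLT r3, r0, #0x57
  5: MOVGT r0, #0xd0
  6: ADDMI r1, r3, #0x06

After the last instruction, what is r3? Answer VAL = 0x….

0: ✓ CMP  NZCV=1000
1: · MOVVS
2: ✓ SUBVC  r3←0x02
3: ✓ CMP  NZCV=0000
4: · ADDLT
5: ✓ MOVGT  r0←0xd0
6: · ADDMI

VAL = 0x02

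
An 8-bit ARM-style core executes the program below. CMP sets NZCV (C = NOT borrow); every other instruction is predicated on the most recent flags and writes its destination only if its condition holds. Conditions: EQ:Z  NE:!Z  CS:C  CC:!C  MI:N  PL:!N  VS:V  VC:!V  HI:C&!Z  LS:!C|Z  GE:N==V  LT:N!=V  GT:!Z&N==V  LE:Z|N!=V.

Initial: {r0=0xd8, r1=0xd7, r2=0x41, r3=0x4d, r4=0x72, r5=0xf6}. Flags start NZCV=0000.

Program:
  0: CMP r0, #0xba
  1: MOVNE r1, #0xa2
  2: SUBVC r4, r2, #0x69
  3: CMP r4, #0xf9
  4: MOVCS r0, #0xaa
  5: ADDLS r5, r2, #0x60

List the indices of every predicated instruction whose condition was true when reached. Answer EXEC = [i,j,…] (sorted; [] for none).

[0] flags=0010 → (cmp)
[1] flags=0010 NE?T → r1=0xa2
[2] flags=0010 VC?T → r4=0xd8
[3] flags=1000 → (cmp)
[4] flags=1000 CS?F → skip
[5] flags=1000 LS?T → r5=0xa1

EXEC = [1,2,5]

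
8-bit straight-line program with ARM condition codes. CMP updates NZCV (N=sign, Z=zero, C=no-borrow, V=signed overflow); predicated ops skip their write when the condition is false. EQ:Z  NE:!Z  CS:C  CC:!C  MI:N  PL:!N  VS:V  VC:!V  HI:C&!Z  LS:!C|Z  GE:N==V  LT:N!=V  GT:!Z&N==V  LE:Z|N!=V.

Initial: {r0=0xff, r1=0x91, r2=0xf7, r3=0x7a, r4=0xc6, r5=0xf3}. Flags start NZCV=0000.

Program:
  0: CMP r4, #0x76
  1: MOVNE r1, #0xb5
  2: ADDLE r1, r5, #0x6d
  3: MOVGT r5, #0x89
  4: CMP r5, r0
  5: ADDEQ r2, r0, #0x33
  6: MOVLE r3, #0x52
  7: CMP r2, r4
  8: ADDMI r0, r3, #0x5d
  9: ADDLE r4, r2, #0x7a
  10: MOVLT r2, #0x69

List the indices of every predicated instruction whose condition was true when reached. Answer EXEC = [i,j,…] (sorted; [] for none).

EXEC = [1,2,6]

[0] flags=0011 → (cmp)
[1] flags=0011 NE?T → r1=0xb5
[2] flags=0011 LE?T → r1=0x60
[3] flags=0011 GT?F → skip
[4] flags=1000 → (cmp)
[5] flags=1000 EQ?F → skip
[6] flags=1000 LE?T → r3=0x52
[7] flags=0010 → (cmp)
[8] flags=0010 MI?F → skip
[9] flags=0010 LE?F → skip
[10] flags=0010 LT?F → skip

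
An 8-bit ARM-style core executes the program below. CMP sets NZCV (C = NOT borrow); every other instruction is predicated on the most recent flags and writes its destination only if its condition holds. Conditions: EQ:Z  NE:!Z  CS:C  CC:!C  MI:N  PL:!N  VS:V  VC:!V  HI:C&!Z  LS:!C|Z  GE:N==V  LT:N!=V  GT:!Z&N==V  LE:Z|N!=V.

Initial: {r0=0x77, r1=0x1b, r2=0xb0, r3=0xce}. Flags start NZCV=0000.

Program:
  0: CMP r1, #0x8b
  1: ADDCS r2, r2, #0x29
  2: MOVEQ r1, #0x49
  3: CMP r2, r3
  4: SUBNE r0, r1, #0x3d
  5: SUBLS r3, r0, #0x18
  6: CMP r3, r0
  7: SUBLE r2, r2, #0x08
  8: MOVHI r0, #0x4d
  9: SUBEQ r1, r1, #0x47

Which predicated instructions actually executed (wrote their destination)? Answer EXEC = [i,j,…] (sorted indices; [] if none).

EXEC = [4,5,7]

0: ✓ CMP  NZCV=1001
1: · ADDCS
2: · MOVEQ
3: ✓ CMP  NZCV=1000
4: ✓ SUBNE  r0←0xde
5: ✓ SUBLS  r3←0xc6
6: ✓ CMP  NZCV=1000
7: ✓ SUBLE  r2←0xa8
8: · MOVHI
9: · SUBEQ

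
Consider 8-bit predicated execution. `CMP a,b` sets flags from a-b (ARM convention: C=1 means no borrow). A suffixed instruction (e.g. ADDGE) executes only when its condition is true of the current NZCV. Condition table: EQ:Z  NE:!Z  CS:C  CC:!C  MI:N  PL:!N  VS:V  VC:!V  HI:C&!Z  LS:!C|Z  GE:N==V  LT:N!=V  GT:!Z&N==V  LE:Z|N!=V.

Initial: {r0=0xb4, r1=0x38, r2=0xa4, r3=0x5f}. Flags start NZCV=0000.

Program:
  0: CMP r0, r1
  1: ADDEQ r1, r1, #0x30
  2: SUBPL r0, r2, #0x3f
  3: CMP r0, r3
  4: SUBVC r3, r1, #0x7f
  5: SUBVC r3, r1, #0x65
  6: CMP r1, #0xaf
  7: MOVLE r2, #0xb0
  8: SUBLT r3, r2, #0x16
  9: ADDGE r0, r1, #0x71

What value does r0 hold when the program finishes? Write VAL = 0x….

[0] flags=0011 → (cmp)
[1] flags=0011 EQ?F → skip
[2] flags=0011 PL?T → r0=0x65
[3] flags=0010 → (cmp)
[4] flags=0010 VC?T → r3=0xb9
[5] flags=0010 VC?T → r3=0xd3
[6] flags=1001 → (cmp)
[7] flags=1001 LE?F → skip
[8] flags=1001 LT?F → skip
[9] flags=1001 GE?T → r0=0xa9

VAL = 0xa9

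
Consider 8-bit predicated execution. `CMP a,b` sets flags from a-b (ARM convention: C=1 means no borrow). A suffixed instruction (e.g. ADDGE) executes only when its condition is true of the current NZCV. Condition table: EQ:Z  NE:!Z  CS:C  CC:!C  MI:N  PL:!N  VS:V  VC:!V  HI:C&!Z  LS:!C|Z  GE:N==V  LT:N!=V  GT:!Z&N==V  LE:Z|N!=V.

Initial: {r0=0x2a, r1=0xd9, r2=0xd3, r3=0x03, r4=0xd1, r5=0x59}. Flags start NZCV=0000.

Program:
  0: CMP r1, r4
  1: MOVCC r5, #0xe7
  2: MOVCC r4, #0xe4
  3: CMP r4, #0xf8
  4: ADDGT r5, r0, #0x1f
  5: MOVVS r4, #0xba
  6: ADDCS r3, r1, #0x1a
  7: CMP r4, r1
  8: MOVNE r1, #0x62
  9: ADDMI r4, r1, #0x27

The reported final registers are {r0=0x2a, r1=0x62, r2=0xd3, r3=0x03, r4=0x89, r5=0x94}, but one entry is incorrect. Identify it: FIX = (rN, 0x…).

[0] flags=0010 → (cmp)
[1] flags=0010 CC?F → skip
[2] flags=0010 CC?F → skip
[3] flags=1000 → (cmp)
[4] flags=1000 GT?F → skip
[5] flags=1000 VS?F → skip
[6] flags=1000 CS?F → skip
[7] flags=1000 → (cmp)
[8] flags=1000 NE?T → r1=0x62
[9] flags=1000 MI?T → r4=0x89

FIX = (r5, 0x59)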